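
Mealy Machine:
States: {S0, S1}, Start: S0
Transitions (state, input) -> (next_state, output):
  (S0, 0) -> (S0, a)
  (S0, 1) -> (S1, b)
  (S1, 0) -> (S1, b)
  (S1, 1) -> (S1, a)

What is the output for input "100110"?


Step-by-step:
  (S0, 1) -> (S1, b)
  (S1, 0) -> (S1, b)
  (S1, 0) -> (S1, b)
  (S1, 1) -> (S1, a)
  (S1, 1) -> (S1, a)
  (S1, 0) -> (S1, b)

"bbbaab"


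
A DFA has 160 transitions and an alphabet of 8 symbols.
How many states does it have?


Each state has exactly one transition per symbol.
states = transitions / |alphabet| = 160 / 8 = 20

20


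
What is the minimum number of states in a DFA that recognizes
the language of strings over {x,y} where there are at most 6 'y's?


States: count = 0, 1, ..., 6 (all accepting; 7 states), plus a dead state for count > 6.
Total: 7 + 1 = 8.

8


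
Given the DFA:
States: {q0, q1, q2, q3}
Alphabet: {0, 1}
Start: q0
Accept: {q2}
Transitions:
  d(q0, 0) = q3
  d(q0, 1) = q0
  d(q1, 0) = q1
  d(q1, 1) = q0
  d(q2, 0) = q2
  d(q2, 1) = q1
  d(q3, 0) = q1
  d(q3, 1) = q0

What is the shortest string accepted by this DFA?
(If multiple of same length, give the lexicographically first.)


BFS by string length (lex-first path to each state shown):
  len 0: q0<-""
  len 1: q0<-"1", q3<-"0"
  len 2: q0<-"01", q1<-"00", q3<-"10"
  len 3: q0<-"001", q1<-"000", q3<-"010"
  len 4: q0<-"0001", q1<-"0000", q3<-"0010"
  len 5: q0<-"00001", q1<-"00000", q3<-"00010"
  len 6: q0<-"000001", q1<-"000000", q3<-"000010"
  len 7: q0<-"0000001", q1<-"0000000", q3<-"0000010"
  len 8: q0<-"00000001", q1<-"00000000", q3<-"00000010"

No string accepted (empty language)


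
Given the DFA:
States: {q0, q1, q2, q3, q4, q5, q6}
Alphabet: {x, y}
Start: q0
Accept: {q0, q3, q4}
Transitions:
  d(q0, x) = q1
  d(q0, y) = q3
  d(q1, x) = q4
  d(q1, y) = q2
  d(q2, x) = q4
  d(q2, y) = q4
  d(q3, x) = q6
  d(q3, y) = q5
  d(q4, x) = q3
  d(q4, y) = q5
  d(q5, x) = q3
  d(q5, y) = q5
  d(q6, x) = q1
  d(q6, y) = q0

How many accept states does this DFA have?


Accept states listed: {q0, q3, q4}
Counting: q0(1) q3(2) q4(3)

3


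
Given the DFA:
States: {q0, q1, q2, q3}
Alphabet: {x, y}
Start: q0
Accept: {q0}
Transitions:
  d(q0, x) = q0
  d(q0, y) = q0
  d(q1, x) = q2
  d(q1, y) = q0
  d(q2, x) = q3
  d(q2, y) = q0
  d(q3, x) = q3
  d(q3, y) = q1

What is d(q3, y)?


Looking up transition d(q3, y)

q1


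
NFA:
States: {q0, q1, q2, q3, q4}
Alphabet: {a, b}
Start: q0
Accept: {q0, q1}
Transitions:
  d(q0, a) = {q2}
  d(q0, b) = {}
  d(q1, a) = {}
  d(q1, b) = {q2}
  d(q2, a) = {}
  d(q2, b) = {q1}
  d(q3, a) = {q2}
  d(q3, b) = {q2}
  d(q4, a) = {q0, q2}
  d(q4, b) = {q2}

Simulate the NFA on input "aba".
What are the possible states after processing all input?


Start: {q0}
  --a--> {q2}
  --b--> {q1}
  --a--> {}

{} (empty set, no valid transitions)


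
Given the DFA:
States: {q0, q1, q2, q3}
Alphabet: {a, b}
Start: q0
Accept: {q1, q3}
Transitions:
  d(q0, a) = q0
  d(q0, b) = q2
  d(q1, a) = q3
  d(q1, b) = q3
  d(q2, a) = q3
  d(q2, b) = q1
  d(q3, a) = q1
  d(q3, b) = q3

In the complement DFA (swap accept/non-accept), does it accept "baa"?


Trace: q0 -> q2 -> q3 -> q1
Final: q1
Original accept: {q1, q3}
Complement: q1 is in original accept

No, complement rejects (original accepts)


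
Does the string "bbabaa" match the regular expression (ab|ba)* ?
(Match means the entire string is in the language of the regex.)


|string| = 6; first = 'b'; last = 'a'

No, "bbabaa" does not match (ab|ba)*


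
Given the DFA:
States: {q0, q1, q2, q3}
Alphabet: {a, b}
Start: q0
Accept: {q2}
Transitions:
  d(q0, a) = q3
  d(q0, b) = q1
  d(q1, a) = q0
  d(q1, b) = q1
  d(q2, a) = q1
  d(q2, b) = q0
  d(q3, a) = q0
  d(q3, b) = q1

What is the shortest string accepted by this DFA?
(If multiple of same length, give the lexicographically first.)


BFS by string length (lex-first path to each state shown):
  len 0: q0<-""
  len 1: q1<-"b", q3<-"a"
  len 2: q0<-"aa", q1<-"ab"
  len 3: q0<-"aba", q1<-"aab", q3<-"aaa"
  len 4: q0<-"aaaa", q1<-"aaab", q3<-"abaa"
  len 5: q0<-"aaaba", q1<-"aaaab", q3<-"aaaaa"
  len 6: q0<-"aaaaaa", q1<-"aaaaab", q3<-"aaabaa"
  len 7: q0<-"aaaaaba", q1<-"aaaaaab", q3<-"aaaaaaa"
  len 8: q0<-"aaaaaaaa", q1<-"aaaaaaab", q3<-"aaaaabaa"

No string accepted (empty language)


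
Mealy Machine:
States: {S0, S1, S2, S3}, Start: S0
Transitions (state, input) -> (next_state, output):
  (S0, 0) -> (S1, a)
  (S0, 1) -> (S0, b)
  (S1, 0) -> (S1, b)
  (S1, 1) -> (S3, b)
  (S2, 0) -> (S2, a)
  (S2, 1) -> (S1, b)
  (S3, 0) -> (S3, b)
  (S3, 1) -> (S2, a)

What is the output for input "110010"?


Step-by-step:
  (S0, 1) -> (S0, b)
  (S0, 1) -> (S0, b)
  (S0, 0) -> (S1, a)
  (S1, 0) -> (S1, b)
  (S1, 1) -> (S3, b)
  (S3, 0) -> (S3, b)

"bbabbb"


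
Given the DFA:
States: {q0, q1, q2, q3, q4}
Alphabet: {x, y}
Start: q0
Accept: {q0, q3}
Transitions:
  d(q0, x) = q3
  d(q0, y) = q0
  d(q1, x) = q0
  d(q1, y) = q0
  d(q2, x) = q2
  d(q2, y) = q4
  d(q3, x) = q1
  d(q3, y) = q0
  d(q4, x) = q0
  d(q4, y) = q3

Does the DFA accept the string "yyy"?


Trace: q0 -> q0 -> q0 -> q0
Final state: q0
Accept states: {q0, q3}

Yes, accepted (final state q0 is an accept state)


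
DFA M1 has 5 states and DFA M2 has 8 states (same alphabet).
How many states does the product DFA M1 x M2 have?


Product construction pairs every M1 state with every M2 state.
5 * 8 = 40

40


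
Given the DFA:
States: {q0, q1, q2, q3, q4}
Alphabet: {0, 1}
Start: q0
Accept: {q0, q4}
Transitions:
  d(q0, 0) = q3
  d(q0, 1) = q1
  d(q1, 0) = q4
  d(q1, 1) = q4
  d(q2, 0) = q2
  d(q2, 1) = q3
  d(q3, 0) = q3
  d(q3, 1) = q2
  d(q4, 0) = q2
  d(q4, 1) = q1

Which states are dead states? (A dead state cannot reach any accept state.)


Forward reachability from each state:
  q0 -> reaches accept state q0 (live)
  q1 -> reaches accept state q4 (live)
  q2 -> reaches {q2, q3}, no accept state (dead)
  q3 -> reaches {q2, q3}, no accept state (dead)
  q4 -> reaches accept state q4 (live)

{q2, q3}


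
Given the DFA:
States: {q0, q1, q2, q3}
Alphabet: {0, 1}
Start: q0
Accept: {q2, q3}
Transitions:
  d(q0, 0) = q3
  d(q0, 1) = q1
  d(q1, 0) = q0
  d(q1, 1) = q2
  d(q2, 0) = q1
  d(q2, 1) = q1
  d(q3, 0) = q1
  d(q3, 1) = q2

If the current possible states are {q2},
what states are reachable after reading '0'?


Apply transition on '0' from each current state:
  d(q2, 0) = q1

{q1}


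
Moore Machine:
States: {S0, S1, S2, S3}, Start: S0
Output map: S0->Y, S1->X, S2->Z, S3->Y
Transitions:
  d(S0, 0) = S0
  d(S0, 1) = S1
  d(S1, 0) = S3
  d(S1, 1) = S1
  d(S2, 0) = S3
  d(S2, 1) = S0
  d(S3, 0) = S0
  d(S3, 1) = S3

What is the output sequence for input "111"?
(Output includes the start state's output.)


Start: S0 (output Y)
  --1--> S1 (output X)
  --1--> S1 (output X)
  --1--> S1 (output X)

"YXXX"


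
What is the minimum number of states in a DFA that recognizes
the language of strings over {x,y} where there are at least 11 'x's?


States: count = 0, 1, ..., 10, and a final '>= 11' state.
Total: 11 + 1 = 12. Accept = '>= 11' state.

12


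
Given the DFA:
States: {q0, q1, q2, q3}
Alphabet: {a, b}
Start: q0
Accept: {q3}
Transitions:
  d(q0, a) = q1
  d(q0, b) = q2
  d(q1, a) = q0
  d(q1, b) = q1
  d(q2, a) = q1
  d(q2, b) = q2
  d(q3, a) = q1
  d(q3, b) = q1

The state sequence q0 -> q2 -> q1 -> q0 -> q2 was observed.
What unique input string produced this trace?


Trace back each transition to find the symbol:
  q0 --[b]--> q2
  q2 --[a]--> q1
  q1 --[a]--> q0
  q0 --[b]--> q2

"baab"


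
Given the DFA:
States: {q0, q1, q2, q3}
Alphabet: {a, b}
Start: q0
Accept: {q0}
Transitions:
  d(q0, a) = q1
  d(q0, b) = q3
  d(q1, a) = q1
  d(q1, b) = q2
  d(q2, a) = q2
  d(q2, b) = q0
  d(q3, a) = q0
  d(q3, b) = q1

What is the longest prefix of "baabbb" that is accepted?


Run the DFA, marking each prefix where the state is accepting:
  "" -> q0 [accept]
  "b" -> q3 [reject]
  "ba" -> q0 [accept]
  "baa" -> q1 [reject]
  "baab" -> q2 [reject]
  "baabb" -> q0 [accept]
  "baabbb" -> q3 [reject]

"baabb"


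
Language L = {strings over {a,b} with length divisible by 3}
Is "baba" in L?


length = 4; 4 mod 3 = 1

No, "baba" is not in L


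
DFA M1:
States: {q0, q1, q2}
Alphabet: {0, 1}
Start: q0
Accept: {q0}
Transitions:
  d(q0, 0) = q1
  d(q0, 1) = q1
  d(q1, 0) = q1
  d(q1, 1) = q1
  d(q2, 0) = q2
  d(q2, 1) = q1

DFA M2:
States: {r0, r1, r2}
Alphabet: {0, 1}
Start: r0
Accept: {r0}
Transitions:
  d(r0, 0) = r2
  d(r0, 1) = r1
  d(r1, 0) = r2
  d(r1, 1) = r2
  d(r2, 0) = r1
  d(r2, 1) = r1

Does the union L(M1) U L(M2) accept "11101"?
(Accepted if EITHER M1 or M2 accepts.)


M1: final=q1 accepted=False
M2: final=r1 accepted=False

No, union rejects (neither accepts)


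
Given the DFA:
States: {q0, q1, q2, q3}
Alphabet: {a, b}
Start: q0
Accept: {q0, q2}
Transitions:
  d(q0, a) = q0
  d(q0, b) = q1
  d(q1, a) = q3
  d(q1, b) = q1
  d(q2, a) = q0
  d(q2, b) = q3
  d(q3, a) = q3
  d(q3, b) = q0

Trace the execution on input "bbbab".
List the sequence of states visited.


Input: bbbab
d(q0, b) = q1
d(q1, b) = q1
d(q1, b) = q1
d(q1, a) = q3
d(q3, b) = q0


q0 -> q1 -> q1 -> q1 -> q3 -> q0


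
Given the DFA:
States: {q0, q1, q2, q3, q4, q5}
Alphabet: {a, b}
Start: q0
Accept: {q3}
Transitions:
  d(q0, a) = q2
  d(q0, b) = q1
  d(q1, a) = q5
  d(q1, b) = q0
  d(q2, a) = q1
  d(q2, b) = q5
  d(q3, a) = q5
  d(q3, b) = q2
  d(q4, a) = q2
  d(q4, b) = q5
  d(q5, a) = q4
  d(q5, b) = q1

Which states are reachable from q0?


BFS from q0:
  layer 0: {q0}
  layer 1: {q1, q2}
  layer 2: {q5}
  layer 3: {q4}

{q0, q1, q2, q4, q5}


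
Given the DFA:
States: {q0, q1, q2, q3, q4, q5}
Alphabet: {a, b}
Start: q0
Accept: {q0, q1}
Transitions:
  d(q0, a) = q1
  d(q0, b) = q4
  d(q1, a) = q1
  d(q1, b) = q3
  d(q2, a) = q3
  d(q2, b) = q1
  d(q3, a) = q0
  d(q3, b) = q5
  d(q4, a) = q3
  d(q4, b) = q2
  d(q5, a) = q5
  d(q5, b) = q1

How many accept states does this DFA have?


Accept states listed: {q0, q1}
Counting: q0(1) q1(2)

2


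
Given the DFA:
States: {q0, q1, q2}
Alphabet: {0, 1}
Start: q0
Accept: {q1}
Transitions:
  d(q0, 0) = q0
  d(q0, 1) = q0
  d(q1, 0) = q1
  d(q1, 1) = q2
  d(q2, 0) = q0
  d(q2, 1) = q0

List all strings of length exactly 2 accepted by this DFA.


All strings of length 2: 4 total
Accepted: 0

None


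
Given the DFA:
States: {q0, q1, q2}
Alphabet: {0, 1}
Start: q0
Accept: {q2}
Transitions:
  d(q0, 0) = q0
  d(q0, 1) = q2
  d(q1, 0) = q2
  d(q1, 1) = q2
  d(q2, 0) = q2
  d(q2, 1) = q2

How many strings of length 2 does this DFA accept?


Enumerating all length-2 strings:
  "00" -> q0 [reject]
  "01" -> q2 [accept]
  "10" -> q2 [accept]
  "11" -> q2 [accept]

3 out of 4


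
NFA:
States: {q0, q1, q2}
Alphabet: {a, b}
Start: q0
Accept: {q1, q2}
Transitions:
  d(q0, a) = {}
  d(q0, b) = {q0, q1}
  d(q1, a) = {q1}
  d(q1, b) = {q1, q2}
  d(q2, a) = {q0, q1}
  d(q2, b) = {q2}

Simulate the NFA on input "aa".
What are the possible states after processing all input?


Start: {q0}
  --a--> {}
  --a--> {}

{} (empty set, no valid transitions)


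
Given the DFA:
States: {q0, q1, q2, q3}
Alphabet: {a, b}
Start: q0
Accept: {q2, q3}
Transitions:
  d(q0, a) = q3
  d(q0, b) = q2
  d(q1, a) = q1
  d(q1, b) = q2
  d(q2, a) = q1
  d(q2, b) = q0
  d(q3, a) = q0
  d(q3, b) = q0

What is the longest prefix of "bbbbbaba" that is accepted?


Run the DFA, marking each prefix where the state is accepting:
  "" -> q0 [reject]
  "b" -> q2 [accept]
  "bb" -> q0 [reject]
  "bbb" -> q2 [accept]
  "bbbb" -> q0 [reject]
  "bbbbb" -> q2 [accept]
  "bbbbba" -> q1 [reject]
  "bbbbbab" -> q2 [accept]
  "bbbbbaba" -> q1 [reject]

"bbbbbab"


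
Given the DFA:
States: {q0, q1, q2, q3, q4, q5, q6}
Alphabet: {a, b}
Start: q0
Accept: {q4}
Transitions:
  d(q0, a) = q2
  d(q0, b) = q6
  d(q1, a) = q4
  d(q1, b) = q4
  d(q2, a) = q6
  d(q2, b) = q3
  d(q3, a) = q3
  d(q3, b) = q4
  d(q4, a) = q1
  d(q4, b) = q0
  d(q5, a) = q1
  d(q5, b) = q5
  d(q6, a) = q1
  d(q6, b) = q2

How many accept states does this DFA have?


Accept states listed: {q4}
Counting: q4(1)

1


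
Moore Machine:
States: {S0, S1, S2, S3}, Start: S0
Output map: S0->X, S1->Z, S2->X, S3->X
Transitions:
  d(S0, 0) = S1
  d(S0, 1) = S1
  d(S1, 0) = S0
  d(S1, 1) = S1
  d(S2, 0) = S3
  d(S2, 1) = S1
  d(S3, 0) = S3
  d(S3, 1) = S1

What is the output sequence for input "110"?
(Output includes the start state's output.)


Start: S0 (output X)
  --1--> S1 (output Z)
  --1--> S1 (output Z)
  --0--> S0 (output X)

"XZZX"


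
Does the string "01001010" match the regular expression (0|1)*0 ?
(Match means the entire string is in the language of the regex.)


|string| = 8; first = '0'; last = '0'

Yes, "01001010" matches (0|1)*0


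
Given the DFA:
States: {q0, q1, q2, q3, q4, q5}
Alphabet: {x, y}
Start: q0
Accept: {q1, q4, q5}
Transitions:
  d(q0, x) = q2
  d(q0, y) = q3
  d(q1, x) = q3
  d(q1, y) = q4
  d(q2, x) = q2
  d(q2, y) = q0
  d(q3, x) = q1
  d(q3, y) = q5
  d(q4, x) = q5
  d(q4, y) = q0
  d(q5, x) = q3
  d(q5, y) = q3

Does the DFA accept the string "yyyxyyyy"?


Trace: q0 -> q3 -> q5 -> q3 -> q1 -> q4 -> q0 -> q3 -> q5
Final state: q5
Accept states: {q1, q4, q5}

Yes, accepted (final state q5 is an accept state)


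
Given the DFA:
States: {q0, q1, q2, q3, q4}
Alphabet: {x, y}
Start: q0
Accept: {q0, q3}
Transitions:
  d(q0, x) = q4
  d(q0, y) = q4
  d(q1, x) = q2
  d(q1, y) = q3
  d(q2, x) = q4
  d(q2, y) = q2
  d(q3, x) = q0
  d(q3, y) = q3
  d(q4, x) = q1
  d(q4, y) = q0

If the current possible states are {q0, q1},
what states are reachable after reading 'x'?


Apply transition on 'x' from each current state:
  d(q0, x) = q4
  d(q1, x) = q2

{q2, q4}


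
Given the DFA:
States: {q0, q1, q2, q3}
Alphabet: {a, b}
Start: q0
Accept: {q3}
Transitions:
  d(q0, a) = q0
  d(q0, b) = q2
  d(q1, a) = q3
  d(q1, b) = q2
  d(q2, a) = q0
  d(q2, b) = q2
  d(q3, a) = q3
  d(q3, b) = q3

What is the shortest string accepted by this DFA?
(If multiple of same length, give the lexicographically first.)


BFS by string length (lex-first path to each state shown):
  len 0: q0<-""
  len 1: q0<-"a", q2<-"b"
  len 2: q0<-"aa", q2<-"ab"
  len 3: q0<-"aaa", q2<-"aab"
  len 4: q0<-"aaaa", q2<-"aaab"
  len 5: q0<-"aaaaa", q2<-"aaaab"
  len 6: q0<-"aaaaaa", q2<-"aaaaab"
  len 7: q0<-"aaaaaaa", q2<-"aaaaaab"
  len 8: q0<-"aaaaaaaa", q2<-"aaaaaaab"

No string accepted (empty language)


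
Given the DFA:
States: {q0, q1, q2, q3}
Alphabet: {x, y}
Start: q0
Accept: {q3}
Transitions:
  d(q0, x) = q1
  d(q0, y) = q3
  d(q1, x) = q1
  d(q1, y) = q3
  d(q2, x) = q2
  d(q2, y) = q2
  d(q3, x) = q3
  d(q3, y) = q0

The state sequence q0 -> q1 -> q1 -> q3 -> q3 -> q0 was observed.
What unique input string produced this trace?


Trace back each transition to find the symbol:
  q0 --[x]--> q1
  q1 --[x]--> q1
  q1 --[y]--> q3
  q3 --[x]--> q3
  q3 --[y]--> q0

"xxyxy"


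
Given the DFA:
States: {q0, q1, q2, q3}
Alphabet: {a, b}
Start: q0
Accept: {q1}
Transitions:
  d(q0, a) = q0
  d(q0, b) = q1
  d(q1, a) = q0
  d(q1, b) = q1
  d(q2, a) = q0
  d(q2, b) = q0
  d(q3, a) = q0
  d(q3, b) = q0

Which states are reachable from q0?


BFS from q0:
  layer 0: {q0}
  layer 1: {q1}

{q0, q1}


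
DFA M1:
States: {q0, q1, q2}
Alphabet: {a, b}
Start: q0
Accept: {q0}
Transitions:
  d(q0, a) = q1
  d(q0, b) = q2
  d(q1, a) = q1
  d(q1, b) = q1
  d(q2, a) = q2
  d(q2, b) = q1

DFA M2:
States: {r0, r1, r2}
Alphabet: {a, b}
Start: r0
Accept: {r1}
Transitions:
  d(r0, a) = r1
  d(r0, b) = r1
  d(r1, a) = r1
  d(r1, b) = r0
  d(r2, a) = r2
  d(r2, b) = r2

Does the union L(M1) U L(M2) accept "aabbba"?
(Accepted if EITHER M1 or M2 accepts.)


M1: final=q1 accepted=False
M2: final=r1 accepted=True

Yes, union accepts


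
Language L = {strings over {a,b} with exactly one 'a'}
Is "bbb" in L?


count('a') = 0

No, "bbb" is not in L


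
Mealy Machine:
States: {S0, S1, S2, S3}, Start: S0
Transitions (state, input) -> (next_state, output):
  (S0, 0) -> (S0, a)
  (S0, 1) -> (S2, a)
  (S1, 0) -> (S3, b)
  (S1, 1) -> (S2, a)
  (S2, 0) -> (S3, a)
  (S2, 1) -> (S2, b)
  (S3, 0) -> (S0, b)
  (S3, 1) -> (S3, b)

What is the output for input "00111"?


Step-by-step:
  (S0, 0) -> (S0, a)
  (S0, 0) -> (S0, a)
  (S0, 1) -> (S2, a)
  (S2, 1) -> (S2, b)
  (S2, 1) -> (S2, b)

"aaabb"


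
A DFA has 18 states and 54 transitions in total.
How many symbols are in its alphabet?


Each state has exactly one transition per symbol.
|alphabet| = transitions / states = 54 / 18 = 3

3


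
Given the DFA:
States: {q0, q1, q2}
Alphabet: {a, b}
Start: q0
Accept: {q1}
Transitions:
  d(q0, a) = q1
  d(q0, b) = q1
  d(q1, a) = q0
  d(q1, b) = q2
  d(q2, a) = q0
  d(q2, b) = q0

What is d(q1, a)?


Looking up transition d(q1, a)

q0


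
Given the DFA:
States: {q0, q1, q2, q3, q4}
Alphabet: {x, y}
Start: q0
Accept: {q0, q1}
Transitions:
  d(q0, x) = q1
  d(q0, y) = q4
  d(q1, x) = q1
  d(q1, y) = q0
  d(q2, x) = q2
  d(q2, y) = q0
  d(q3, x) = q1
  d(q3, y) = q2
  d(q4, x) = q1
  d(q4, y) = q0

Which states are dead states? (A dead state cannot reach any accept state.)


Forward reachability from each state:
  q0 -> reaches accept state q0 (live)
  q1 -> reaches accept state q0 (live)
  q2 -> reaches accept state q0 (live)
  q3 -> reaches accept state q0 (live)
  q4 -> reaches accept state q0 (live)

None (all states can reach an accept state)


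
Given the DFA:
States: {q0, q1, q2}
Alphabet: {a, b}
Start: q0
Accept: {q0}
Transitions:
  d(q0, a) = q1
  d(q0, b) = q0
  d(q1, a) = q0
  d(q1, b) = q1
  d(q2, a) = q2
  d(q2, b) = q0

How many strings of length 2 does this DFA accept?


Enumerating all length-2 strings:
  "aa" -> q0 [accept]
  "ab" -> q1 [reject]
  "ba" -> q1 [reject]
  "bb" -> q0 [accept]

2 out of 4


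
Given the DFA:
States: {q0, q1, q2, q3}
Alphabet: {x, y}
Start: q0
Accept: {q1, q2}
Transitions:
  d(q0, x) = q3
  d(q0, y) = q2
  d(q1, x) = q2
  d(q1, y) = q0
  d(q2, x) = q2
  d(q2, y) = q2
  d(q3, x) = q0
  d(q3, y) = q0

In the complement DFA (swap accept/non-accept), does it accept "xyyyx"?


Trace: q0 -> q3 -> q0 -> q2 -> q2 -> q2
Final: q2
Original accept: {q1, q2}
Complement: q2 is in original accept

No, complement rejects (original accepts)


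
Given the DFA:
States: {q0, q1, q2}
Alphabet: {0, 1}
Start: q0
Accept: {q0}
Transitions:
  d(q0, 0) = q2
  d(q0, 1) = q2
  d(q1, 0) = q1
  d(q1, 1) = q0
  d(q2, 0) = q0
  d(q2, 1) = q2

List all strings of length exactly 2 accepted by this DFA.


All strings of length 2: 4 total
Accepted: 2

"00", "10"


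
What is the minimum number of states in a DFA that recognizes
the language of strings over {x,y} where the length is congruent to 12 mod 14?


States track (length) mod 14.
Need 14 states: one per remainder 0..13; accept = remainder 12.

14


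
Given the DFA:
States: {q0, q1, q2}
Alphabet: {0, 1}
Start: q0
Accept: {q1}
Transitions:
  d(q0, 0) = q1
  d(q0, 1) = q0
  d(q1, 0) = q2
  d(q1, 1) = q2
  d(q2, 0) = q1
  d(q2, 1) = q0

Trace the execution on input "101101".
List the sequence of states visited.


Input: 101101
d(q0, 1) = q0
d(q0, 0) = q1
d(q1, 1) = q2
d(q2, 1) = q0
d(q0, 0) = q1
d(q1, 1) = q2


q0 -> q0 -> q1 -> q2 -> q0 -> q1 -> q2


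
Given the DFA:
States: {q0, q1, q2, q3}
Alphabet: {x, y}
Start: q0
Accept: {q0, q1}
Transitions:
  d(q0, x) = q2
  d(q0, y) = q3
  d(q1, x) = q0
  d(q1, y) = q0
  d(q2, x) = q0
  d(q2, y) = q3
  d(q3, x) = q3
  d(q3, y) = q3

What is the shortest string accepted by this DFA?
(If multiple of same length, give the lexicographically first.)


BFS by string length (lex-first path to each state shown):
  len 0: q0<-""
Found accept state at length 0.

"" (empty string)


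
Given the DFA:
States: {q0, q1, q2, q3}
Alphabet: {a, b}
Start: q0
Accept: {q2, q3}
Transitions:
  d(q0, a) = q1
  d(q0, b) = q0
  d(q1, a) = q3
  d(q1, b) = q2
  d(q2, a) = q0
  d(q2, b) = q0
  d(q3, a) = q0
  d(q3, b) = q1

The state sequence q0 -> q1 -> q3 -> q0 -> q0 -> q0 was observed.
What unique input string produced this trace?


Trace back each transition to find the symbol:
  q0 --[a]--> q1
  q1 --[a]--> q3
  q3 --[a]--> q0
  q0 --[b]--> q0
  q0 --[b]--> q0

"aaabb"


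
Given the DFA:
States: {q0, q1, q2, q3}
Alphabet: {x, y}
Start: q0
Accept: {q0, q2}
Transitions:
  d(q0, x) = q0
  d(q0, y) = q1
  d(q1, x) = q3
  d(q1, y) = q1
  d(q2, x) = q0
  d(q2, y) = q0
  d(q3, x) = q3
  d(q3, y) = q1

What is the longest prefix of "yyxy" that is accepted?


Run the DFA, marking each prefix where the state is accepting:
  "" -> q0 [accept]
  "y" -> q1 [reject]
  "yy" -> q1 [reject]
  "yyx" -> q3 [reject]
  "yyxy" -> q1 [reject]

""


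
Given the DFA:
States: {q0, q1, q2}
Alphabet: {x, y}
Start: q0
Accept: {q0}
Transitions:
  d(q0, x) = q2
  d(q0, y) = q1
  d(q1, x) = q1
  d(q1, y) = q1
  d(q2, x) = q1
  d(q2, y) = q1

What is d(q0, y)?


Looking up transition d(q0, y)

q1


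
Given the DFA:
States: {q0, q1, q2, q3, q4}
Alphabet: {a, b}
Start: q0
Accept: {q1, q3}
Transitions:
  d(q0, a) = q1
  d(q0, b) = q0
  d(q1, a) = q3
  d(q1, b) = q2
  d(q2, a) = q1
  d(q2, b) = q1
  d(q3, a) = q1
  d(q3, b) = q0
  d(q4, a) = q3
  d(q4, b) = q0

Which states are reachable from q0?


BFS from q0:
  layer 0: {q0}
  layer 1: {q1}
  layer 2: {q2, q3}

{q0, q1, q2, q3}


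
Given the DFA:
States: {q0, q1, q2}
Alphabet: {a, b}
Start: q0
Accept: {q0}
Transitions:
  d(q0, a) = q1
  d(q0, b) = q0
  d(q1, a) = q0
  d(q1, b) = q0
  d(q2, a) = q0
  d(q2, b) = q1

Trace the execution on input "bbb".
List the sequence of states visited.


Input: bbb
d(q0, b) = q0
d(q0, b) = q0
d(q0, b) = q0


q0 -> q0 -> q0 -> q0


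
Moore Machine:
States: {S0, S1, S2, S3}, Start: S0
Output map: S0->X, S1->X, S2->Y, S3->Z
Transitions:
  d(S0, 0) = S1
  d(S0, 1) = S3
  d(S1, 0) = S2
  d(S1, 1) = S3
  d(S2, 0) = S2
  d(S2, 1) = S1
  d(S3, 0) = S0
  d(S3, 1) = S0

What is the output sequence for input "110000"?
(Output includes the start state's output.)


Start: S0 (output X)
  --1--> S3 (output Z)
  --1--> S0 (output X)
  --0--> S1 (output X)
  --0--> S2 (output Y)
  --0--> S2 (output Y)
  --0--> S2 (output Y)

"XZXXYYY"


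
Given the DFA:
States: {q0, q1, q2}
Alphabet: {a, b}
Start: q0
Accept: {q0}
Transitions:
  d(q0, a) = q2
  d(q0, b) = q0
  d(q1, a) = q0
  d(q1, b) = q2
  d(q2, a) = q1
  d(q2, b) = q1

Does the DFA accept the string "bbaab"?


Trace: q0 -> q0 -> q0 -> q2 -> q1 -> q2
Final state: q2
Accept states: {q0}

No, rejected (final state q2 is not an accept state)


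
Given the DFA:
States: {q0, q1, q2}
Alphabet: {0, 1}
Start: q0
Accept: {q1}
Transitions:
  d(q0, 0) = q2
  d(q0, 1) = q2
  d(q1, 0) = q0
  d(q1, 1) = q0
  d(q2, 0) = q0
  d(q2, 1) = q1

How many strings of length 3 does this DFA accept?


Enumerating all length-3 strings:
  "000" -> q2 [reject]
  "001" -> q2 [reject]
  "010" -> q0 [reject]
  "011" -> q0 [reject]
  "100" -> q2 [reject]
  "101" -> q2 [reject]
  "110" -> q0 [reject]
  "111" -> q0 [reject]

0 out of 8


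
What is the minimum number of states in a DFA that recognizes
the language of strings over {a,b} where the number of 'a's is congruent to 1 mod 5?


States track (count of 'a') mod 5.
Need 5 states: one per remainder 0..4; accept = remainder 1.

5


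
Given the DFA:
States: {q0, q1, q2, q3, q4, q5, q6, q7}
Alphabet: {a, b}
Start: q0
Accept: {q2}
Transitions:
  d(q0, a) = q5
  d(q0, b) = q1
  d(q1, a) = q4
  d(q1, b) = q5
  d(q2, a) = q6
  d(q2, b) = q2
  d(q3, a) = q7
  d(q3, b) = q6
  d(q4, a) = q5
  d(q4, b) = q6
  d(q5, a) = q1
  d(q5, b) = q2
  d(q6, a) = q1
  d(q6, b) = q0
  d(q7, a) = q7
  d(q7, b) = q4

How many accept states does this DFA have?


Accept states listed: {q2}
Counting: q2(1)

1


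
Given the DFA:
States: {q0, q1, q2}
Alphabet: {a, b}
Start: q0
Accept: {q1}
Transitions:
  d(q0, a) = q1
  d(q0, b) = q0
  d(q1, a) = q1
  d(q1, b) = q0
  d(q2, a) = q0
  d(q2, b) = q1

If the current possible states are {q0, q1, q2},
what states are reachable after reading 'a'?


Apply transition on 'a' from each current state:
  d(q0, a) = q1
  d(q1, a) = q1
  d(q2, a) = q0

{q0, q1}


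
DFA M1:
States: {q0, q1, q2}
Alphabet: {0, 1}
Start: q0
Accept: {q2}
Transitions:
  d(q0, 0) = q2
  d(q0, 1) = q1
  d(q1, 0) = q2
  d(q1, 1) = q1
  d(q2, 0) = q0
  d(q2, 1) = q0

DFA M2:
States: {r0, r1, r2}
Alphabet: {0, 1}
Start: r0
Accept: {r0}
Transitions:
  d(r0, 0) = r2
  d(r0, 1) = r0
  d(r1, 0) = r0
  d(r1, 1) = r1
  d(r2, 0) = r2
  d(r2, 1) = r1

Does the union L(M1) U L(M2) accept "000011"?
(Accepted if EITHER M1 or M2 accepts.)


M1: final=q1 accepted=False
M2: final=r1 accepted=False

No, union rejects (neither accepts)


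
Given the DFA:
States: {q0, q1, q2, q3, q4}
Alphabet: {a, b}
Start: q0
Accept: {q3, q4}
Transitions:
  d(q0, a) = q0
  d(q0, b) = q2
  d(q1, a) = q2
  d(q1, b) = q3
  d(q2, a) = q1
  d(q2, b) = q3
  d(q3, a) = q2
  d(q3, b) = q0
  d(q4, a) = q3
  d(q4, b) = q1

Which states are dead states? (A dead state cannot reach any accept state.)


Forward reachability from each state:
  q0 -> reaches accept state q3 (live)
  q1 -> reaches accept state q3 (live)
  q2 -> reaches accept state q3 (live)
  q3 -> reaches accept state q3 (live)
  q4 -> reaches accept state q3 (live)

None (all states can reach an accept state)


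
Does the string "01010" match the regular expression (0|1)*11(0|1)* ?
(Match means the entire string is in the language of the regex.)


|string| = 5; first = '0'; last = '0'

No, "01010" does not match (0|1)*11(0|1)*


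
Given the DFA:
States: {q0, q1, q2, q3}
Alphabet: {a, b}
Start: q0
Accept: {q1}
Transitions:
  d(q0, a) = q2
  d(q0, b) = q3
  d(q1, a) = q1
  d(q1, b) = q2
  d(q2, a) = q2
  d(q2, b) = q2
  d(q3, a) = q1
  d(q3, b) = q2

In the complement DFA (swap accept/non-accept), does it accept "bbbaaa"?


Trace: q0 -> q3 -> q2 -> q2 -> q2 -> q2 -> q2
Final: q2
Original accept: {q1}
Complement: q2 is not in original accept

Yes, complement accepts (original rejects)


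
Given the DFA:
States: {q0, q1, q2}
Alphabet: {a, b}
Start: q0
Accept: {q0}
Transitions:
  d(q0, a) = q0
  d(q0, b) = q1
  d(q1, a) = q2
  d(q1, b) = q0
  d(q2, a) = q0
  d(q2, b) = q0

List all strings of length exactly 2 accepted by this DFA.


All strings of length 2: 4 total
Accepted: 2

"aa", "bb"


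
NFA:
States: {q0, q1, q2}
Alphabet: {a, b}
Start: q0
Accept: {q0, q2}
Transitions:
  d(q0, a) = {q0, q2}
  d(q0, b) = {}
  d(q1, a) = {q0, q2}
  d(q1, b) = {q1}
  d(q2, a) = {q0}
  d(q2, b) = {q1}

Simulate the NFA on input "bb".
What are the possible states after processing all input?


Start: {q0}
  --b--> {}
  --b--> {}

{} (empty set, no valid transitions)


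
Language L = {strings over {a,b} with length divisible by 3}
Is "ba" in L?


length = 2; 2 mod 3 = 2

No, "ba" is not in L


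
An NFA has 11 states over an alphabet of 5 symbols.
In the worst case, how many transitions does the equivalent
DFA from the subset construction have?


Subset construction: one DFA state per subset of NFA states = 2^11 = 2048 states.
Each DFA state has 5 outgoing transitions: 2048 * 5 = 10240

10240


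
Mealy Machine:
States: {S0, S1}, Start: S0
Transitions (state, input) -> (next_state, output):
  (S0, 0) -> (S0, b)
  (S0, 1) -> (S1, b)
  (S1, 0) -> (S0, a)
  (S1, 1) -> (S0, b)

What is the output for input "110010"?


Step-by-step:
  (S0, 1) -> (S1, b)
  (S1, 1) -> (S0, b)
  (S0, 0) -> (S0, b)
  (S0, 0) -> (S0, b)
  (S0, 1) -> (S1, b)
  (S1, 0) -> (S0, a)

"bbbbba"


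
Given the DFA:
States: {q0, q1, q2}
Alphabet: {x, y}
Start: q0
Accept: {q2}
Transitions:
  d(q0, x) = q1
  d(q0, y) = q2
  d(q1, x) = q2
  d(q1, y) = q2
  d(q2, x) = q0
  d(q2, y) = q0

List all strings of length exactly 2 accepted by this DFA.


All strings of length 2: 4 total
Accepted: 2

"xx", "xy"


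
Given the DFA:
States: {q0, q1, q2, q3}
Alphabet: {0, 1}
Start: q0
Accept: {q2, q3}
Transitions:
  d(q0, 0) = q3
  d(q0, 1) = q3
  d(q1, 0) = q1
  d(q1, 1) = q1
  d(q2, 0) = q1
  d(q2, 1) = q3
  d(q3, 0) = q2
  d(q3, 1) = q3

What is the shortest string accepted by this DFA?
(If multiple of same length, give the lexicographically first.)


BFS by string length (lex-first path to each state shown):
  len 0: q0<-""
  len 1: q3<-"0"
Found accept state at length 1.

"0"


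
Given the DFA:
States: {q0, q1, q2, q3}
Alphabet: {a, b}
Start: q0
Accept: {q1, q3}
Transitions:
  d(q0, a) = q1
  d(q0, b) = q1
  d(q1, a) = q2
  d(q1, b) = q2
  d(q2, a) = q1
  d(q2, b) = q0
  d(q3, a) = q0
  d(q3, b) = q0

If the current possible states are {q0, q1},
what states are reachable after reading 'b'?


Apply transition on 'b' from each current state:
  d(q0, b) = q1
  d(q1, b) = q2

{q1, q2}


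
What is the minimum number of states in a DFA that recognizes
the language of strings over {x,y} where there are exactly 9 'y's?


States: count = 0, 1, ..., 9 (that's 10 states), plus a dead state for count > 9.
Total: 10 + 1 = 11. Accept = count-9 state.

11


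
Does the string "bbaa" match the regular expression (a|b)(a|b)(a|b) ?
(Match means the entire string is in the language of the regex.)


|string| = 4; first = 'b'; last = 'a'

No, "bbaa" does not match (a|b)(a|b)(a|b)


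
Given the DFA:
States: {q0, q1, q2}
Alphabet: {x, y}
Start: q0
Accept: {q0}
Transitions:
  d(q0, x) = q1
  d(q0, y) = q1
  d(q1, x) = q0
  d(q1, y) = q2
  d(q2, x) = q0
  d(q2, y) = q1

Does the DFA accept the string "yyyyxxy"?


Trace: q0 -> q1 -> q2 -> q1 -> q2 -> q0 -> q1 -> q2
Final state: q2
Accept states: {q0}

No, rejected (final state q2 is not an accept state)


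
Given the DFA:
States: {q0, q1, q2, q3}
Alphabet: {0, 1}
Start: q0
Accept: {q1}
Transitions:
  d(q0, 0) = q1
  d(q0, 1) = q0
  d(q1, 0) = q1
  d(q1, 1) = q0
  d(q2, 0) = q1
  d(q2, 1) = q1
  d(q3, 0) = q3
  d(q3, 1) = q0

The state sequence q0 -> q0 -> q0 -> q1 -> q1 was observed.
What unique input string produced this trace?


Trace back each transition to find the symbol:
  q0 --[1]--> q0
  q0 --[1]--> q0
  q0 --[0]--> q1
  q1 --[0]--> q1

"1100"


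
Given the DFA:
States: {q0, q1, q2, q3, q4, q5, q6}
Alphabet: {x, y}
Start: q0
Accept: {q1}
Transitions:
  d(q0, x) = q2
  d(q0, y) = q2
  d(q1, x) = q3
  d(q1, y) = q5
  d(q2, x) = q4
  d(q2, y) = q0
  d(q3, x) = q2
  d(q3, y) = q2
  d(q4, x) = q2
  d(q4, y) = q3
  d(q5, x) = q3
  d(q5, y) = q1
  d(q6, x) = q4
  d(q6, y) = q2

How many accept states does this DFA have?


Accept states listed: {q1}
Counting: q1(1)

1


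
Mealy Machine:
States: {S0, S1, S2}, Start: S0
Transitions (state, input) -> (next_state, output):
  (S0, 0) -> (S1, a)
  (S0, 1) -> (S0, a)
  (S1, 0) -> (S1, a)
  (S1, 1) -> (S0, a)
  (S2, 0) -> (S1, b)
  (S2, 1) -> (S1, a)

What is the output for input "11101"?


Step-by-step:
  (S0, 1) -> (S0, a)
  (S0, 1) -> (S0, a)
  (S0, 1) -> (S0, a)
  (S0, 0) -> (S1, a)
  (S1, 1) -> (S0, a)

"aaaaa"


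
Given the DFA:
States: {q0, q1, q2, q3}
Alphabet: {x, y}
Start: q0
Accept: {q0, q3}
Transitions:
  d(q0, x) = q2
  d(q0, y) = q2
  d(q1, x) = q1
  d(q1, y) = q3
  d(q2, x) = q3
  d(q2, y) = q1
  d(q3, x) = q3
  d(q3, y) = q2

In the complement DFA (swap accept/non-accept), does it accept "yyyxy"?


Trace: q0 -> q2 -> q1 -> q3 -> q3 -> q2
Final: q2
Original accept: {q0, q3}
Complement: q2 is not in original accept

Yes, complement accepts (original rejects)


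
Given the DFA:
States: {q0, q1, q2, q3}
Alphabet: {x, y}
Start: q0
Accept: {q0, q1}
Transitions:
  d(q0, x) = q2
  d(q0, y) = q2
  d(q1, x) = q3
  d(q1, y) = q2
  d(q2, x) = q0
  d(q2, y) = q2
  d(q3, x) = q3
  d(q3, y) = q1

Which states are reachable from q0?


BFS from q0:
  layer 0: {q0}
  layer 1: {q2}

{q0, q2}


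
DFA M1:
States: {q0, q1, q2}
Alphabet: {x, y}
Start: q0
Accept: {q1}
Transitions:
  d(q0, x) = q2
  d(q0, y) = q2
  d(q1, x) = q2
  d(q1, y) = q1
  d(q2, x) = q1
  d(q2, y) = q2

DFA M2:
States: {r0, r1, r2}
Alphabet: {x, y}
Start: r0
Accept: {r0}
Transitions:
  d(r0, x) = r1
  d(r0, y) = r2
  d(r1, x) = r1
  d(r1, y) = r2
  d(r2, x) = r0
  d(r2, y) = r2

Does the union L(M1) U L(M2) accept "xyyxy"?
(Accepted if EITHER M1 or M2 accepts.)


M1: final=q1 accepted=True
M2: final=r2 accepted=False

Yes, union accepts


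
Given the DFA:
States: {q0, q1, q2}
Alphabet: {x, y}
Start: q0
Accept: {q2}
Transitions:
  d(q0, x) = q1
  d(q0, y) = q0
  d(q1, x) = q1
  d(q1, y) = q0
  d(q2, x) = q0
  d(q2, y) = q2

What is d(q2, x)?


Looking up transition d(q2, x)

q0


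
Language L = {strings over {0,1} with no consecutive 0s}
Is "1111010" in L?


'00' does not occur

Yes, "1111010" is in L


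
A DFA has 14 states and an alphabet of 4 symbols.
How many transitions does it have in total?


Each state has exactly one transition per symbol.
14 * 4 = 56

56


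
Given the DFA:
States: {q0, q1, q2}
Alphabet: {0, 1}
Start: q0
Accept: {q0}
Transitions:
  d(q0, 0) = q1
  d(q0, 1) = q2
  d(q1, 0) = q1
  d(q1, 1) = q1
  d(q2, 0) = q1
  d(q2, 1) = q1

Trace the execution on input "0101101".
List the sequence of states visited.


Input: 0101101
d(q0, 0) = q1
d(q1, 1) = q1
d(q1, 0) = q1
d(q1, 1) = q1
d(q1, 1) = q1
d(q1, 0) = q1
d(q1, 1) = q1


q0 -> q1 -> q1 -> q1 -> q1 -> q1 -> q1 -> q1


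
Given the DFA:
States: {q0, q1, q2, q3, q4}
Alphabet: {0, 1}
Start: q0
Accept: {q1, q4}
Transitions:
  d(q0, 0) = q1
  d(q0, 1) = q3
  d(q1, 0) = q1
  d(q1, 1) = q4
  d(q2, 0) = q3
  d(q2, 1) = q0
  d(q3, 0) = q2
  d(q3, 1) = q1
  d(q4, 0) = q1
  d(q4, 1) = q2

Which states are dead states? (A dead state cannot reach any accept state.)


Forward reachability from each state:
  q0 -> reaches accept state q1 (live)
  q1 -> reaches accept state q1 (live)
  q2 -> reaches accept state q1 (live)
  q3 -> reaches accept state q1 (live)
  q4 -> reaches accept state q1 (live)

None (all states can reach an accept state)


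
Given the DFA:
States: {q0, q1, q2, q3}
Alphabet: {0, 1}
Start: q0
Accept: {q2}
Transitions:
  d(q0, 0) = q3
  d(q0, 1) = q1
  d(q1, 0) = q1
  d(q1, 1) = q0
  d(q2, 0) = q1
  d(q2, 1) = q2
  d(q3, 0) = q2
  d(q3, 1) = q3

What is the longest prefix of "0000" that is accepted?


Run the DFA, marking each prefix where the state is accepting:
  "" -> q0 [reject]
  "0" -> q3 [reject]
  "00" -> q2 [accept]
  "000" -> q1 [reject]
  "0000" -> q1 [reject]

"00"


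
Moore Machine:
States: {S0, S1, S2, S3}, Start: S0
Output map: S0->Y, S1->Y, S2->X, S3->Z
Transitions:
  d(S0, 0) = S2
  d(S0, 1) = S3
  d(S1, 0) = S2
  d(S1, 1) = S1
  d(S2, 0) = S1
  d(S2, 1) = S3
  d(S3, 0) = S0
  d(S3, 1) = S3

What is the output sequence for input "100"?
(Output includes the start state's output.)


Start: S0 (output Y)
  --1--> S3 (output Z)
  --0--> S0 (output Y)
  --0--> S2 (output X)

"YZYX"


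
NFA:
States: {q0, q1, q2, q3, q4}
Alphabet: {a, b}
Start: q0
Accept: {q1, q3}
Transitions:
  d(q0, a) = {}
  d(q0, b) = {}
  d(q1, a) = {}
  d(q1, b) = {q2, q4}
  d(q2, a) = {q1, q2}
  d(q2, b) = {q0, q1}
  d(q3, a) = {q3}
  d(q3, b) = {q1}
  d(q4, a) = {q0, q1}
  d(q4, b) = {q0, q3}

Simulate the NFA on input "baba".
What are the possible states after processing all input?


Start: {q0}
  --b--> {}
  --a--> {}
  --b--> {}
  --a--> {}

{} (empty set, no valid transitions)


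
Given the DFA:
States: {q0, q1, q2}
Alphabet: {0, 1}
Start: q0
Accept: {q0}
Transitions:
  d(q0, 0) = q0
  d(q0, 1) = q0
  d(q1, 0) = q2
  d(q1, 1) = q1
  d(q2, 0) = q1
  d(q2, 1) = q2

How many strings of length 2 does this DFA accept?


Enumerating all length-2 strings:
  "00" -> q0 [accept]
  "01" -> q0 [accept]
  "10" -> q0 [accept]
  "11" -> q0 [accept]

4 out of 4


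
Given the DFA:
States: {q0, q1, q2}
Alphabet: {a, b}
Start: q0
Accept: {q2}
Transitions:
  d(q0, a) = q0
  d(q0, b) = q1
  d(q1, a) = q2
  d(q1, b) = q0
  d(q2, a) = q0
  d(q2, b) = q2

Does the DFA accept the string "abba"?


Trace: q0 -> q0 -> q1 -> q0 -> q0
Final state: q0
Accept states: {q2}

No, rejected (final state q0 is not an accept state)


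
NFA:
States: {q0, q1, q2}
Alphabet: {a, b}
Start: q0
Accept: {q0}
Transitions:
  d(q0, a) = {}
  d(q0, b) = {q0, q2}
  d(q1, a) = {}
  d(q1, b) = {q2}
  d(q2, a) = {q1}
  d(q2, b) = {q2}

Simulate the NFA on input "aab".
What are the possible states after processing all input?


Start: {q0}
  --a--> {}
  --a--> {}
  --b--> {}

{} (empty set, no valid transitions)


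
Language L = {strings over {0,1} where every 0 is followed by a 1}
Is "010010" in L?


'00' present: True; ends with '0': True

No, "010010" is not in L


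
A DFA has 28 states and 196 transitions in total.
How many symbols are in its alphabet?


Each state has exactly one transition per symbol.
|alphabet| = transitions / states = 196 / 28 = 7

7


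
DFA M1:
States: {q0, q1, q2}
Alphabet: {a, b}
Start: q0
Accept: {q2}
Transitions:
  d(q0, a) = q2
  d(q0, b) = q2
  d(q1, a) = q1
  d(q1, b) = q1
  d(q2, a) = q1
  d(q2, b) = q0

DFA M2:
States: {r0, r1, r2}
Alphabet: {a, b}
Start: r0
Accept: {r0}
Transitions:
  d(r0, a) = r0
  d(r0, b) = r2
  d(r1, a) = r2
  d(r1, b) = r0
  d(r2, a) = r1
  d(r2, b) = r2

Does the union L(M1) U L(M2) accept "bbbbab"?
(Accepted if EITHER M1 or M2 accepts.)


M1: final=q0 accepted=False
M2: final=r0 accepted=True

Yes, union accepts


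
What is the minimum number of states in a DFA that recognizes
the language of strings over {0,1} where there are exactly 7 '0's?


States: count = 0, 1, ..., 7 (that's 8 states), plus a dead state for count > 7.
Total: 8 + 1 = 9. Accept = count-7 state.

9


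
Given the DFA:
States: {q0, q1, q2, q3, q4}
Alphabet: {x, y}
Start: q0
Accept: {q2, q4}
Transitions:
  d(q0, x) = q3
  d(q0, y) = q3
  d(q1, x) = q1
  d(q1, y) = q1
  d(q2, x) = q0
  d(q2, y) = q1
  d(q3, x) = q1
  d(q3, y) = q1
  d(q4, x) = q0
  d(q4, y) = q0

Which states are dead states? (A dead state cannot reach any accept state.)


Forward reachability from each state:
  q0 -> reaches {q0, q1, q3}, no accept state (dead)
  q1 -> reaches {q1}, no accept state (dead)
  q2 -> reaches accept state q2 (live)
  q3 -> reaches {q1, q3}, no accept state (dead)
  q4 -> reaches accept state q4 (live)

{q0, q1, q3}


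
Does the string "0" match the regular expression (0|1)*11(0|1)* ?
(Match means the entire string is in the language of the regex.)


|string| = 1; first = '0'; last = '0'

No, "0" does not match (0|1)*11(0|1)*


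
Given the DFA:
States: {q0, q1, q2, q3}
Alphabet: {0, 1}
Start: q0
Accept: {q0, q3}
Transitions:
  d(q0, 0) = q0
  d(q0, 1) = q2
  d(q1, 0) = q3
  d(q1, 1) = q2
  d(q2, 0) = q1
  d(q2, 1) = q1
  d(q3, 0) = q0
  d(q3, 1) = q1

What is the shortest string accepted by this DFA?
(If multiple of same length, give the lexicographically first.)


BFS by string length (lex-first path to each state shown):
  len 0: q0<-""
Found accept state at length 0.

"" (empty string)


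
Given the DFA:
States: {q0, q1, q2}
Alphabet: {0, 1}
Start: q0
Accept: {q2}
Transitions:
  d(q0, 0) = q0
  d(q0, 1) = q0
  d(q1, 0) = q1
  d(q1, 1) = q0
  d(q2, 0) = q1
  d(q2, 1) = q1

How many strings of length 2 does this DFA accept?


Enumerating all length-2 strings:
  "00" -> q0 [reject]
  "01" -> q0 [reject]
  "10" -> q0 [reject]
  "11" -> q0 [reject]

0 out of 4


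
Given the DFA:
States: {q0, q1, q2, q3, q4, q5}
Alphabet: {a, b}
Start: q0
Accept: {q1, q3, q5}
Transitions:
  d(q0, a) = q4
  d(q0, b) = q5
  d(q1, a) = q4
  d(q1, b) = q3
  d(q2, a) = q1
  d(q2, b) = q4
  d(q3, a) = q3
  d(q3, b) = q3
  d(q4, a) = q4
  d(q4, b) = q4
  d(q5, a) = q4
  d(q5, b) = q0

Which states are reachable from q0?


BFS from q0:
  layer 0: {q0}
  layer 1: {q4, q5}

{q0, q4, q5}


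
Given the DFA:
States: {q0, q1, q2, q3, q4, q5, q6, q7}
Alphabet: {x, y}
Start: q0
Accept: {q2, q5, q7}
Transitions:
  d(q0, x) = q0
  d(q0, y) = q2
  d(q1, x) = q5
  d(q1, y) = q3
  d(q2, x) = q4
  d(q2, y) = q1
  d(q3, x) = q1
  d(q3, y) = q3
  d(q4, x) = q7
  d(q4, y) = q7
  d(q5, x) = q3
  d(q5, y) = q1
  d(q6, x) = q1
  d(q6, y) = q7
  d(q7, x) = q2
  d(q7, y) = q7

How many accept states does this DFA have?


Accept states listed: {q2, q5, q7}
Counting: q2(1) q5(2) q7(3)

3
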